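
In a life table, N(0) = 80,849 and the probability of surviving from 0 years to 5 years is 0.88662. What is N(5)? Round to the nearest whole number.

N(5) = N(0) × p = 80,849 × 0.88662 = 71682.

71682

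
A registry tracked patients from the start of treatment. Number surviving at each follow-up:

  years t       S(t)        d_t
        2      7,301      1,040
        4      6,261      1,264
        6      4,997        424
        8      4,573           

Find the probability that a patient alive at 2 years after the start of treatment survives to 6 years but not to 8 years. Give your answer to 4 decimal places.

This is the probability of reaching 6 but not 8, conditional on being alive at 2: (S(6) − S(8)) / S(2).
= (4,997 − 4,573) / 7,301 = 424 / 7,301 = 0.058074.

0.0581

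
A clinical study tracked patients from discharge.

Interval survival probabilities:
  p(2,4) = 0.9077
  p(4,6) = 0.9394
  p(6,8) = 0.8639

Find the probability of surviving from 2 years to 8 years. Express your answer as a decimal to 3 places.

0.737

P(survive 2→8) = 0.9077 × 0.9394 × 0.8639.
= 0.736642.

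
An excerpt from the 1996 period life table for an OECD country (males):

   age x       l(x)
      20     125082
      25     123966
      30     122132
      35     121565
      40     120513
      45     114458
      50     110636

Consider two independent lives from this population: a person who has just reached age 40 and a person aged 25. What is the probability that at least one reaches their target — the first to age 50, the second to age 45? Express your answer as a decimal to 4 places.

p₁ = l(50)/l(40) = 110636/120513 = 0.918042; p₂ = l(45)/l(25) = 114458/123966 = 0.923302.
P(at least one) = 1 − (1−p₁)(1−p₂) = 1 − 0.081958 × 0.076698 = 0.993714.

0.9937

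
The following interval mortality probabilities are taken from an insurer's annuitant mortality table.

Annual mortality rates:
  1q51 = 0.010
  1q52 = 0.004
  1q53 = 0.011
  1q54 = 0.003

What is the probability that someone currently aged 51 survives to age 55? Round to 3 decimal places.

Chaining the interval survival probabilities: (1 − 0.010) × (1 − 0.004) × (1 − 0.011) × (1 − 0.003).
= 0.990 × 0.996 × 0.989 × 0.997 = 0.972268.

0.972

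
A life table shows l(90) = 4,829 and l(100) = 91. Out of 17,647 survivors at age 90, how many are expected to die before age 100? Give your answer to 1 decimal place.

17314.5

The relevant probability is 1 − 91/4,829 = 0.981156.
Expected number = 17,647 × 0.981156 = 17314.5.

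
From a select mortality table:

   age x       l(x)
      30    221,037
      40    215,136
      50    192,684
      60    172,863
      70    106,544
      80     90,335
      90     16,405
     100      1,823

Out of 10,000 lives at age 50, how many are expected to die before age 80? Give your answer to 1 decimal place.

The relevant probability is 1 − 90,335/192,684 = 0.531175.
Expected number = 10,000 × 0.531175 = 5311.8.

5311.8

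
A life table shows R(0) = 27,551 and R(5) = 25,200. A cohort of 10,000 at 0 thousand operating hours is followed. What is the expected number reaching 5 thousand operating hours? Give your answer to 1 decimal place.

The relevant probability is 25,200/27,551 = 0.914667.
Expected number = 10,000 × 0.914667 = 9146.7.

9146.7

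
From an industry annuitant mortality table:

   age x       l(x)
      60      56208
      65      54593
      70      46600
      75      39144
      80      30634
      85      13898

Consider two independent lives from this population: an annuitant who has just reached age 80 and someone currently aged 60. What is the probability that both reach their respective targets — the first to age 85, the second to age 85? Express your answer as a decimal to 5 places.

0.11218

p₁ = l(85)/l(80) = 13898/30634 = 0.453679; p₂ = l(85)/l(60) = 13898/56208 = 0.247260.
P(both) = p₁ × p₂ = 0.453679 × 0.247260 = 0.112177.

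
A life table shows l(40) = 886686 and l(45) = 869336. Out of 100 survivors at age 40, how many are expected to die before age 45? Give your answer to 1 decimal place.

The relevant probability is 1 − 869336/886686 = 0.019567.
Expected number = 100 × 0.019567 = 2.0.

2.0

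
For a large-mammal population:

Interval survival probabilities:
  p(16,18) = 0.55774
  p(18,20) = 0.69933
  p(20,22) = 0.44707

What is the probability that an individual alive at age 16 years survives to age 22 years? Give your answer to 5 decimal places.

0.17438

Chaining the interval survival probabilities: 0.55774 × 0.69933 × 0.44707.
= 0.174377.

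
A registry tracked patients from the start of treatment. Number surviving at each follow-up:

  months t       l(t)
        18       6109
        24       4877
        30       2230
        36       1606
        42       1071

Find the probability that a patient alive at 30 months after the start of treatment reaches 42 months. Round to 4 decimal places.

The conditional survival probability is l(42)/l(30) = 1071/2230 = 0.480269.

0.4803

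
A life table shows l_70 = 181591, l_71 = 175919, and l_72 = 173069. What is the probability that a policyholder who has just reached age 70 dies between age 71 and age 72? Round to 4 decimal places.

0.0157

We want 1|1q70 = (l_71 − l_72)/l_70.
This is the probability of reaching 71 but not 72, conditional on being alive at 70: (l_71 − l_72) / l_70.
= (175919 − 173069) / 181591 = 2850 / 181591 = 0.015695.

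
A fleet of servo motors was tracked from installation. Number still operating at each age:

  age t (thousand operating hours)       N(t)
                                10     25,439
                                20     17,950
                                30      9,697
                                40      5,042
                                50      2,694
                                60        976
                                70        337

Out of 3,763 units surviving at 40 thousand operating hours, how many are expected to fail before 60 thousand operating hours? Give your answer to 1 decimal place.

3034.6

The relevant probability is 1 − 976/5,042 = 0.806426.
Expected number = 3,763 × 0.806426 = 3034.6.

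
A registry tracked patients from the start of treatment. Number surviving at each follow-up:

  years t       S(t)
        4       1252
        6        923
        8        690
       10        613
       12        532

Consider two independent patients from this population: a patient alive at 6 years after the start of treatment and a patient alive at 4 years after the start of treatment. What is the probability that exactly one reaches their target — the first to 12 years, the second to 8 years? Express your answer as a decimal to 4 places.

p₁ = S(12)/S(6) = 532/923 = 0.576381; p₂ = S(8)/S(4) = 690/1252 = 0.551118.
P(exactly one) = p₁(1−p₂) + (1−p₁)p₂ = 0.258727 + 0.233464 = 0.492191.

0.4922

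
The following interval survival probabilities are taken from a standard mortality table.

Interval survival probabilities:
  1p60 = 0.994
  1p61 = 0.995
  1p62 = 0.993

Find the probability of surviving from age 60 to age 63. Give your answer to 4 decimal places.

0.9821

Survival from 60 to 63 is the product of surviving each interval: 0.994 × 0.995 × 0.993.
= 0.982107.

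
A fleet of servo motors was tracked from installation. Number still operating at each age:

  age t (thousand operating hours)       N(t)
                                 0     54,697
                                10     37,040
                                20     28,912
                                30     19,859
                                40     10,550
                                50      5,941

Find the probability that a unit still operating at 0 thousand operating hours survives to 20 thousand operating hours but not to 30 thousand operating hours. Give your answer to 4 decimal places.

This is the probability of reaching 20 but not 30, conditional on being operational at 0: (N(20) − N(30)) / N(0).
= (28,912 − 19,859) / 54,697 = 9,053 / 54,697 = 0.165512.

0.1655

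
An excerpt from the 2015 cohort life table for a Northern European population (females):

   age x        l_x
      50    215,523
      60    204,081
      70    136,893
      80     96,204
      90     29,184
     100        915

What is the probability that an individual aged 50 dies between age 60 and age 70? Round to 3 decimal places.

0.312

This is the probability of reaching 60 but not 70, conditional on being alive at 50: (l_60 − l_70) / l_50.
= (204,081 − 136,893) / 215,523 = 67,188 / 215,523 = 0.311744.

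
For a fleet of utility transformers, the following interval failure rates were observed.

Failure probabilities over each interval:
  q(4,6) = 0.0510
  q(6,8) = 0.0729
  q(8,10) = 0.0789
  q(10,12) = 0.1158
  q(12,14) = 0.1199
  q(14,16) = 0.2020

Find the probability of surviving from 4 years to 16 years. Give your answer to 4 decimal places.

0.5033

Chaining the interval survival probabilities: (1 − 0.0510) × (1 − 0.0729) × (1 − 0.0789) × (1 − 0.1158) × (1 − 0.1199) × (1 − 0.2020).
= 0.9490 × 0.9271 × 0.9211 × 0.8842 × 0.8801 × 0.7980 = 0.503251.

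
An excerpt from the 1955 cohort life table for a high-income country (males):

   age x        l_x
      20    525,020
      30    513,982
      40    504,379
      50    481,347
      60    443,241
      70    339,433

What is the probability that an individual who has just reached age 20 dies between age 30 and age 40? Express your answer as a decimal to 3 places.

We want 10|10q20 = (l_30 − l_40)/l_20.
This is the probability of reaching 30 but not 40, conditional on being alive at 20: (l_30 − l_40) / l_20.
= (513,982 − 504,379) / 525,020 = 9,603 / 525,020 = 0.018291.

0.018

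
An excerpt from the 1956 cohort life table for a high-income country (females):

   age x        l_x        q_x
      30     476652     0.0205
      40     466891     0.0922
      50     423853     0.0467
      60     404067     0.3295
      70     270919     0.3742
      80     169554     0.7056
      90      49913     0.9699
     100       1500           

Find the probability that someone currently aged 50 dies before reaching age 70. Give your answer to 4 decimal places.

P(die before 70 | alive at 50) = 1 − l_70/l_50 = 1 − 270919/423853 = (152934)/423853 = 0.360818.

0.3608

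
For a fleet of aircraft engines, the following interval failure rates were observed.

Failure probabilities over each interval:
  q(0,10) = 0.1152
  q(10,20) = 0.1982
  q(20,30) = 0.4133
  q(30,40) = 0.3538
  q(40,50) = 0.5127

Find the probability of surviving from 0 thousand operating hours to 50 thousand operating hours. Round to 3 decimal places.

0.131

Chaining the interval survival probabilities: (1 − 0.1152) × (1 − 0.1982) × (1 − 0.4133) × (1 − 0.3538) × (1 − 0.5127).
= 0.8848 × 0.8018 × 0.5867 × 0.6462 × 0.4873 = 0.131066.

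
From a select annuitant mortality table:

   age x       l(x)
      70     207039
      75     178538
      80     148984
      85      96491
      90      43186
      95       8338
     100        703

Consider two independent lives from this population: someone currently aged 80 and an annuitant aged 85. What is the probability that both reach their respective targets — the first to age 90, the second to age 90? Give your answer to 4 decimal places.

p₁ = l(90)/l(80) = 43186/148984 = 0.289870; p₂ = l(90)/l(85) = 43186/96491 = 0.447565.
P(both) = p₁ × p₂ = 0.289870 × 0.447565 = 0.129736.

0.1297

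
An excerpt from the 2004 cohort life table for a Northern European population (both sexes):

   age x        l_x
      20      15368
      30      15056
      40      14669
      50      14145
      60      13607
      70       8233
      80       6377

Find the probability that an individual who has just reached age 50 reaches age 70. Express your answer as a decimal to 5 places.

We want 20p50 = l_70/l_50.
The conditional survival probability is l_70/l_50 = 8233/14145 = 0.582043.

0.58204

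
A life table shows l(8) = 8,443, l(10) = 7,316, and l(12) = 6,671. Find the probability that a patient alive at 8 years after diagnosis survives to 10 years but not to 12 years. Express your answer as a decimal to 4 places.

0.0764

This is the probability of reaching 10 but not 12, conditional on being alive at 8: (l(10) − l(12)) / l(8).
= (7,316 − 6,671) / 8,443 = 645 / 8,443 = 0.076395.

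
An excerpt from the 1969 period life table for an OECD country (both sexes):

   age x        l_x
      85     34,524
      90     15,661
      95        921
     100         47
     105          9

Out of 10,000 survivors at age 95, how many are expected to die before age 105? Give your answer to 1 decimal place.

9902.3

The relevant probability is 1 − 9/921 = 0.990228.
Expected number = 10,000 × 0.990228 = 9902.3.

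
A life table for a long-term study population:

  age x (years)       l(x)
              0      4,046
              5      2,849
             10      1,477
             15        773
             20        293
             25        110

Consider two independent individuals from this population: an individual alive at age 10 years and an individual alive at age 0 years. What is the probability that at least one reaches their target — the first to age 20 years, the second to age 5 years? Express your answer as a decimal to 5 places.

p₁ = l(20)/l(10) = 293/1,477 = 0.198375; p₂ = l(5)/l(0) = 2,849/4,046 = 0.704152.
P(at least one) = 1 − (1−p₁)(1−p₂) = 1 − 0.801625 × 0.295848 = 0.762841.

0.76284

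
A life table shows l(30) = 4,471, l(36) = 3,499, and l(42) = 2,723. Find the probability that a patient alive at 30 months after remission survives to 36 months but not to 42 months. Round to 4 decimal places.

0.1736

This is the probability of reaching 36 but not 42, conditional on being alive at 30: (l(36) − l(42)) / l(30).
= (3,499 − 2,723) / 4,471 = 776 / 4,471 = 0.173563.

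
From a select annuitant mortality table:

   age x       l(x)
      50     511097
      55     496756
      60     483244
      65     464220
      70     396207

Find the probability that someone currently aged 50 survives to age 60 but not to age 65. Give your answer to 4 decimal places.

0.0372

This is the probability of reaching 60 but not 65, conditional on being alive at 50: (l(60) − l(65)) / l(50).
= (483244 − 464220) / 511097 = 19024 / 511097 = 0.037222.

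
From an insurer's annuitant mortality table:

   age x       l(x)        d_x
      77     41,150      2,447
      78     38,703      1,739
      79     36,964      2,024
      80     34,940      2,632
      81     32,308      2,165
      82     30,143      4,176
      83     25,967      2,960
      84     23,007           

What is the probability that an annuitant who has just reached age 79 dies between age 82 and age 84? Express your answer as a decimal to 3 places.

This is the probability of reaching 82 but not 84, conditional on being alive at 79: (l(82) − l(84)) / l(79).
= (30,143 − 23,007) / 36,964 = 7,136 / 36,964 = 0.193053.

0.193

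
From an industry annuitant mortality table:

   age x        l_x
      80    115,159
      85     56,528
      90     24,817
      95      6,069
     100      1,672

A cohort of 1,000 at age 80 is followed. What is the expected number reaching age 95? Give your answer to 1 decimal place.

52.7

The relevant probability is 6,069/115,159 = 0.052701.
Expected number = 1,000 × 0.052701 = 52.7.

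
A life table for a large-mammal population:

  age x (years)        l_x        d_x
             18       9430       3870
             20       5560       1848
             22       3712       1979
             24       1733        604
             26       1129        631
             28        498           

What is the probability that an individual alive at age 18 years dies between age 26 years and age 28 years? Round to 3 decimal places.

0.067

This is the probability of reaching 26 but not 28, conditional on being alive at 18: (l_26 − l_28) / l_18.
= (1129 − 498) / 9430 = 631 / 9430 = 0.066914.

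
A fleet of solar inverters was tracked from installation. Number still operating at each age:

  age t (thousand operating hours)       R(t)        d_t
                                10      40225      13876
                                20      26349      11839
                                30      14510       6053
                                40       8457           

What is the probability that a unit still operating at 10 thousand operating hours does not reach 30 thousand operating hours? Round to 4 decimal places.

P(fail before 30 | operational at 10) = 1 − R(30)/R(10) = 1 − 14510/40225 = (25715)/40225 = 0.639279.

0.6393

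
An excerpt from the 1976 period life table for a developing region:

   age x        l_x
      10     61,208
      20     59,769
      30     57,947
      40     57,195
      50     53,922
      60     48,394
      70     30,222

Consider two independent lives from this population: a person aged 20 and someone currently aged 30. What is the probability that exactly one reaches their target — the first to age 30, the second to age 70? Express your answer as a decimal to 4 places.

p₁ = l_30/l_20 = 57,947/59,769 = 0.969516; p₂ = l_70/l_30 = 30,222/57,947 = 0.521546.
P(exactly one) = p₁(1−p₂) + (1−p₁)p₂ = 0.463869 + 0.015899 = 0.479768.

0.4798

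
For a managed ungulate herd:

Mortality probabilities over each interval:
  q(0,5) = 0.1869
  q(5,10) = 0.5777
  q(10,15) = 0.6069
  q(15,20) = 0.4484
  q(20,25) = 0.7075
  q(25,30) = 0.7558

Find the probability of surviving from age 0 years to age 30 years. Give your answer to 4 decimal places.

0.0053

P(survive 0→30) = (1 − 0.1869) × (1 − 0.5777) × (1 − 0.6069) × (1 − 0.4484) × (1 − 0.7075) × (1 − 0.7558).
= 0.8131 × 0.4223 × 0.3931 × 0.5516 × 0.2925 × 0.2442 = 0.005318.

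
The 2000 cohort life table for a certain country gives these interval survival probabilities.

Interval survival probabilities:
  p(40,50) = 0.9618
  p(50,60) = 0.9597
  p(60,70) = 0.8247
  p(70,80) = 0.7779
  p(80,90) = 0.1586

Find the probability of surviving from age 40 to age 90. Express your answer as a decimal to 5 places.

0.09392

Survival from 40 to 90 is the product of surviving each interval: 0.9618 × 0.9597 × 0.8247 × 0.7779 × 0.1586.
= 0.093917.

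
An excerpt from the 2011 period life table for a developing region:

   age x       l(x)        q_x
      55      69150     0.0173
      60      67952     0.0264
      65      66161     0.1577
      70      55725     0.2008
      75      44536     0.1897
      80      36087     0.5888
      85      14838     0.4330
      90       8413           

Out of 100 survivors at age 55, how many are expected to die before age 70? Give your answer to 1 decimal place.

The relevant probability is 1 − 55725/69150 = 0.194143.
Expected number = 100 × 0.194143 = 19.4.

19.4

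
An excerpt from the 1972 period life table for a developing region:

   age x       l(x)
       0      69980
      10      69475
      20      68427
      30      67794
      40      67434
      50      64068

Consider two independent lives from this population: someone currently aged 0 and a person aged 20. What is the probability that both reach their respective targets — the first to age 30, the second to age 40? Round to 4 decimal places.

p₁ = l(30)/l(0) = 67794/69980 = 0.968763; p₂ = l(40)/l(20) = 67434/68427 = 0.985488.
P(both) = p₁ × p₂ = 0.968763 × 0.985488 = 0.954704.

0.9547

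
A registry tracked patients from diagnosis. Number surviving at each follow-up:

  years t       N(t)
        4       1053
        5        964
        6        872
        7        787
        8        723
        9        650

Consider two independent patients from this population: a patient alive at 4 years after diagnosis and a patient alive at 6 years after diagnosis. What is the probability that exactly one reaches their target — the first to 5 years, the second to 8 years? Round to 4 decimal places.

0.2265

p₁ = N(5)/N(4) = 964/1053 = 0.915480; p₂ = N(8)/N(6) = 723/872 = 0.829128.
P(exactly one) = p₁(1−p₂) + (1−p₁)p₂ = 0.156430 + 0.070078 = 0.226508.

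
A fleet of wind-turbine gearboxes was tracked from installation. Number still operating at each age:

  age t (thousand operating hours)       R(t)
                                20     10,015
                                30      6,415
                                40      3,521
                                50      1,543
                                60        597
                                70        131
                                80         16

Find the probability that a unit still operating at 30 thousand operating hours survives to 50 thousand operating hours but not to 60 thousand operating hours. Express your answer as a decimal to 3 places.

This is the probability of reaching 50 but not 60, conditional on being operational at 30: (R(50) − R(60)) / R(30).
= (1,543 − 597) / 6,415 = 946 / 6,415 = 0.147467.

0.147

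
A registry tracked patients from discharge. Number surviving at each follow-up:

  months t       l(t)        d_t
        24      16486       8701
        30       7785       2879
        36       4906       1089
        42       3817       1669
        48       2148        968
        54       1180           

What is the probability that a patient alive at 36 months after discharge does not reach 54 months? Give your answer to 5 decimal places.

P(die before 54 | alive at 36) = 1 − l(54)/l(36) = 1 − 1180/4906 = (3726)/4906 = 0.759478.

0.75948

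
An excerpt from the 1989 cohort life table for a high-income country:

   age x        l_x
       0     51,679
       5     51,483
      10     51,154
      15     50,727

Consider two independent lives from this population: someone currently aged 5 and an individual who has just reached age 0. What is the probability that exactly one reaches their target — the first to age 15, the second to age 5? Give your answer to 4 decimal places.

p₁ = l_15/l_5 = 50,727/51,483 = 0.985316; p₂ = l_5/l_0 = 51,483/51,679 = 0.996207.
P(exactly one) = p₁(1−p₂) + (1−p₁)p₂ = 0.003737 + 0.014628 = 0.018366.

0.0184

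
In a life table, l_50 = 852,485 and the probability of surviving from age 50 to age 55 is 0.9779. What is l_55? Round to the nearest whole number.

l_55 = l_50 × p = 852,485 × 0.9779 = 833645.

833645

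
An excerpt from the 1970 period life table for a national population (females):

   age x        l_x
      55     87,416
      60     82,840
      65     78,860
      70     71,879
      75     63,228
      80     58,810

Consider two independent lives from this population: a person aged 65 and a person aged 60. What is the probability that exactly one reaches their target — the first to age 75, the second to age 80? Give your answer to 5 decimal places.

p₁ = l_75/l_65 = 63,228/78,860 = 0.801775; p₂ = l_80/l_60 = 58,810/82,840 = 0.709923.
P(exactly one) = p₁(1−p₂) + (1−p₁)p₂ = 0.232576 + 0.140724 = 0.373301.

0.37330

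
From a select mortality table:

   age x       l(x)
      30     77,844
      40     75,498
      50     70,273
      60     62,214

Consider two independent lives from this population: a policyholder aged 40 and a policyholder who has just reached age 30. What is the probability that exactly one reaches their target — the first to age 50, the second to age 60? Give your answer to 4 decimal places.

0.2422

p₁ = l(50)/l(40) = 70,273/75,498 = 0.930793; p₂ = l(60)/l(30) = 62,214/77,844 = 0.799214.
P(exactly one) = p₁(1−p₂) + (1−p₁)p₂ = 0.186890 + 0.055311 = 0.242201.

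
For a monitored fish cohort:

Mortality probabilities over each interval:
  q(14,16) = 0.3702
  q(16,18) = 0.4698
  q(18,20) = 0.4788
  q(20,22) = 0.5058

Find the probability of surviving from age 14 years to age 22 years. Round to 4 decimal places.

The overall survival probability is (1 − 0.3702) × (1 − 0.4698) × (1 − 0.4788) × (1 − 0.5058).
= 0.6298 × 0.5302 × 0.5212 × 0.4942 = 0.086010.

0.0860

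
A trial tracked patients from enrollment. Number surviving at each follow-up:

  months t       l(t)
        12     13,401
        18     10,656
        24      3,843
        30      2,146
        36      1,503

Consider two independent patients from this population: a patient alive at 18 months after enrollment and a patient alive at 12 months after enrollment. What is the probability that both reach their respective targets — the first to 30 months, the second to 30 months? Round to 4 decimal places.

p₁ = l(30)/l(18) = 2,146/10,656 = 0.201389; p₂ = l(30)/l(12) = 2,146/13,401 = 0.160137.
P(both) = p₁ × p₂ = 0.201389 × 0.160137 = 0.032250.

0.0322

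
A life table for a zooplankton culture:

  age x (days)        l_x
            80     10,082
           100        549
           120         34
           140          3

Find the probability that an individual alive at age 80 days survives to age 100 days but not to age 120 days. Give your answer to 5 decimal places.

This is the probability of reaching 100 but not 120, conditional on being alive at 80: (l_100 − l_120) / l_80.
= (549 − 34) / 10,082 = 515 / 10,082 = 0.051081.

0.05108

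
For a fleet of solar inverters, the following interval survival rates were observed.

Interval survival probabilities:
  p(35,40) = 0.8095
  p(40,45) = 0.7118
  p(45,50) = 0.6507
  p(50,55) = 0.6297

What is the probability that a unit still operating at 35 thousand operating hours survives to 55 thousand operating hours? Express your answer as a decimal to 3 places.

Chaining the interval survival probabilities: 0.8095 × 0.7118 × 0.6507 × 0.6297.
= 0.236096.

0.236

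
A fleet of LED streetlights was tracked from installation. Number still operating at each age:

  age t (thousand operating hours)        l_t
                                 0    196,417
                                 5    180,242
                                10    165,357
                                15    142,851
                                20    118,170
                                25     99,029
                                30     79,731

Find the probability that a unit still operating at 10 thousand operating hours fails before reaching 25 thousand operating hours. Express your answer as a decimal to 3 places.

P(fail before 25 | operational at 10) = 1 − l_25/l_10 = 1 − 99,029/165,357 = (66,328)/165,357 = 0.401120.

0.401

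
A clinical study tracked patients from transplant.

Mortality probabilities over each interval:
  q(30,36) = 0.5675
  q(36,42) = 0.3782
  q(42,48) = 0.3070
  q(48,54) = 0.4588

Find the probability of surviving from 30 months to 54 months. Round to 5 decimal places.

0.10086

The overall survival probability is (1 − 0.5675) × (1 − 0.3782) × (1 − 0.3070) × (1 − 0.4588).
= 0.4325 × 0.6218 × 0.6930 × 0.5412 = 0.100862.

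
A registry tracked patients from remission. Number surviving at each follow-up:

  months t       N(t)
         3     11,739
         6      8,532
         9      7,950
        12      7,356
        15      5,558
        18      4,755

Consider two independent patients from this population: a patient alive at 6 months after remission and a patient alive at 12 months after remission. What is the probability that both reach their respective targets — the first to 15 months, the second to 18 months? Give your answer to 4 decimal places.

0.4211

p₁ = N(15)/N(6) = 5,558/8,532 = 0.651430; p₂ = N(18)/N(12) = 4,755/7,356 = 0.646411.
P(both) = p₁ × p₂ = 0.651430 × 0.646411 = 0.421092.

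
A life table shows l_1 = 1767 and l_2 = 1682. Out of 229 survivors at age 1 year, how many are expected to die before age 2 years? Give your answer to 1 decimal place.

The relevant probability is 1 − 1682/1767 = 0.048104.
Expected number = 229 × 0.048104 = 11.0.

11.0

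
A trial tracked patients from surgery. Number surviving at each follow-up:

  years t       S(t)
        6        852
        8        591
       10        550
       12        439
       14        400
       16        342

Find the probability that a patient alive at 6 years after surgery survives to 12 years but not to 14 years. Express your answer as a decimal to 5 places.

0.04577

This is the probability of reaching 12 but not 14, conditional on being alive at 6: (S(12) − S(14)) / S(6).
= (439 − 400) / 852 = 39 / 852 = 0.045775.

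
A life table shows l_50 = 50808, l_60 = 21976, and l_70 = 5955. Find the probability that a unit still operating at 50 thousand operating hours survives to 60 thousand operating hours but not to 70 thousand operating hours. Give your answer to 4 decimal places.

This is the probability of reaching 60 but not 70, conditional on being operational at 50: (l_60 − l_70) / l_50.
= (21976 − 5955) / 50808 = 16021 / 50808 = 0.315324.

0.3153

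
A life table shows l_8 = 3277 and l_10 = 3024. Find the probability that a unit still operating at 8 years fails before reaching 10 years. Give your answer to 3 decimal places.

0.077

P(fail before 10 | operational at 8) = 1 − l_10/l_8 = 1 − 3024/3277 = (253)/3277 = 0.077205.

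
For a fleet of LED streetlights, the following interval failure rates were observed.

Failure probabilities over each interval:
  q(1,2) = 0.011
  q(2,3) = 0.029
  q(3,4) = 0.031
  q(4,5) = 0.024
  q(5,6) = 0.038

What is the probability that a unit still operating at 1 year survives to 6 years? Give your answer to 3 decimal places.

Survival from 1 to 6 is the product of surviving each interval: (1 − 0.011) × (1 − 0.029) × (1 − 0.031) × (1 − 0.024) × (1 − 0.038).
= 0.989 × 0.971 × 0.969 × 0.976 × 0.962 = 0.873704.

0.874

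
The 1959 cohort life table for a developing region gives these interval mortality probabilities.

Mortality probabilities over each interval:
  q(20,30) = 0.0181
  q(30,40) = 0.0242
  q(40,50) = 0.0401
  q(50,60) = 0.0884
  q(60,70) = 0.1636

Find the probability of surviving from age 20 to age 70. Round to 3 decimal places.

Survival from 20 to 70 is the product of surviving each interval: (1 − 0.0181) × (1 − 0.0242) × (1 − 0.0401) × (1 − 0.0884) × (1 − 0.1636).
= 0.9819 × 0.9758 × 0.9599 × 0.9116 × 0.8364 = 0.701249.

0.701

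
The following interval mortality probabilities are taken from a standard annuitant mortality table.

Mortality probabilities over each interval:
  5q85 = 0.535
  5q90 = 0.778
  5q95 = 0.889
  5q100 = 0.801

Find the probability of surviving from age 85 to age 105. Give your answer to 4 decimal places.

0.0023

20p85 = (1 − 0.535) × (1 − 0.778) × (1 − 0.889) × (1 − 0.801).
= 0.465 × 0.222 × 0.111 × 0.199 = 0.002280.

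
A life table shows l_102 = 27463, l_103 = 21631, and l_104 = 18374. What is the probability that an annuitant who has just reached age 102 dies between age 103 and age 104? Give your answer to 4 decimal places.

We want 1|1q102 = (l_103 − l_104)/l_102.
This is the probability of reaching 103 but not 104, conditional on being alive at 102: (l_103 − l_104) / l_102.
= (21631 − 18374) / 27463 = 3257 / 27463 = 0.118596.

0.1186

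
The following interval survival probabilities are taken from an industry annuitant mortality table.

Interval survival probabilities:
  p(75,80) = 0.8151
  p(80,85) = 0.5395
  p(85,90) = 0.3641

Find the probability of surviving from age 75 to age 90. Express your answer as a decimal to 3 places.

P(survive 75→90) = 0.8151 × 0.5395 × 0.3641.
= 0.160112.

0.160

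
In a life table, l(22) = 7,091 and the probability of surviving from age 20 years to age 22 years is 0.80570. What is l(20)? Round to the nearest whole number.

8801

l(20) = l(22) / p = 7,091 / 0.80570 = 8801.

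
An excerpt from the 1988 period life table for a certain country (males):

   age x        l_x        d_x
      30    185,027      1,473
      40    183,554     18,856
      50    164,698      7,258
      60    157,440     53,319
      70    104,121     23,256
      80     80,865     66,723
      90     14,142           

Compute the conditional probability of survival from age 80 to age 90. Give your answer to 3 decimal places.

0.175

We want 10p80 = l_90/l_80.
The conditional survival probability is l_90/l_80 = 14,142/80,865 = 0.174884.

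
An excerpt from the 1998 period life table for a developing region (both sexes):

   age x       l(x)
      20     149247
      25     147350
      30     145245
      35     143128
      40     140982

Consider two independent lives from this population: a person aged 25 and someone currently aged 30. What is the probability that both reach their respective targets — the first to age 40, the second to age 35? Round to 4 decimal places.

0.9428

p₁ = l(40)/l(25) = 140982/147350 = 0.956783; p₂ = l(35)/l(30) = 143128/145245 = 0.985425.
P(both) = p₁ × p₂ = 0.956783 × 0.985425 = 0.942838.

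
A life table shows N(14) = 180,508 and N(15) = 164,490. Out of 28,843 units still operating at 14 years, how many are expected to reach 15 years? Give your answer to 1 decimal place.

The relevant probability is 164,490/180,508 = 0.911262.
Expected number = 28,843 × 0.911262 = 26283.5.

26283.5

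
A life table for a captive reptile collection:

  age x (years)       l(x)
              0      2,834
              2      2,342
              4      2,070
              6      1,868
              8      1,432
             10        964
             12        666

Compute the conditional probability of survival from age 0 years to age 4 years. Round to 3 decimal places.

The conditional survival probability is l(4)/l(0) = 2,070/2,834 = 0.730416.

0.730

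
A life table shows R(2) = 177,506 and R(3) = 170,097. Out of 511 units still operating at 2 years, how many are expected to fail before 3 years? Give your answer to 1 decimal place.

The relevant probability is 1 − 170,097/177,506 = 0.041739.
Expected number = 511 × 0.041739 = 21.3.

21.3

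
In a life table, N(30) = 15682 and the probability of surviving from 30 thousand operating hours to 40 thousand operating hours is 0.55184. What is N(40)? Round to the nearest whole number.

N(40) = N(30) × p = 15682 × 0.55184 = 8654.

8654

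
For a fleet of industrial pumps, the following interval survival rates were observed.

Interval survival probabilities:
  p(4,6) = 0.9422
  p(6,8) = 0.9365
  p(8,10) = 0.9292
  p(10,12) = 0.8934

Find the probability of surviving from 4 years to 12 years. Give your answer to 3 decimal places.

0.732

Chaining the interval survival probabilities: 0.9422 × 0.9365 × 0.9292 × 0.8934.
= 0.732497.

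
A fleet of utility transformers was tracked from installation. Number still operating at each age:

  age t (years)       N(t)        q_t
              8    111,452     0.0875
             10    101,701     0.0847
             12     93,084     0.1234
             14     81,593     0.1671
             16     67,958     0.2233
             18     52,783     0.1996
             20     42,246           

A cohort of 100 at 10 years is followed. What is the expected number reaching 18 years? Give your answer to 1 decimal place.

The relevant probability is 52,783/101,701 = 0.519002.
Expected number = 100 × 0.519002 = 51.9.

51.9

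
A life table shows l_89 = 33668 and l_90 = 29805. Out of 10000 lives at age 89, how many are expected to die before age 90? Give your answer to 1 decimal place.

1147.4

The relevant probability is 1 − 29805/33668 = 0.114738.
Expected number = 10000 × 0.114738 = 1147.4.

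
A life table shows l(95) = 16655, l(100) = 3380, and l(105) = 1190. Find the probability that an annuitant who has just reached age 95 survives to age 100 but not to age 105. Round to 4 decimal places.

0.1315

This is the probability of reaching 100 but not 105, conditional on being alive at 95: (l(100) − l(105)) / l(95).
= (3380 − 1190) / 16655 = 2190 / 16655 = 0.131492.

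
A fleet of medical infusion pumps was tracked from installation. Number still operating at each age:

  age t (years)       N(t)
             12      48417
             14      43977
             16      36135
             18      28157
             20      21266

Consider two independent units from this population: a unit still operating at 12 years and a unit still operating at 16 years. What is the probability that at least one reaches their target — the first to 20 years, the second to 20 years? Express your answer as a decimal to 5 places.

p₁ = N(20)/N(12) = 21266/48417 = 0.439226; p₂ = N(20)/N(16) = 21266/36135 = 0.588515.
P(at least one) = 1 − (1−p₁)(1−p₂) = 1 − 0.560774 × 0.411485 = 0.769250.

0.76925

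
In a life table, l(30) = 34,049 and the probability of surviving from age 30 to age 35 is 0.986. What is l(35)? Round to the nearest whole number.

l(35) = l(30) × p = 34,049 × 0.986 = 33572.

33572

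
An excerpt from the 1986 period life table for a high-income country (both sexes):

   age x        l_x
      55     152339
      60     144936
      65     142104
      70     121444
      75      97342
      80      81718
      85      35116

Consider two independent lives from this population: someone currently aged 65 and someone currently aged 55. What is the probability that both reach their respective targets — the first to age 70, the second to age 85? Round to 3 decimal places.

p₁ = l_70/l_65 = 121444/142104 = 0.854614; p₂ = l_85/l_55 = 35116/152339 = 0.230512.
P(both) = p₁ × p₂ = 0.854614 × 0.230512 = 0.196999.

0.197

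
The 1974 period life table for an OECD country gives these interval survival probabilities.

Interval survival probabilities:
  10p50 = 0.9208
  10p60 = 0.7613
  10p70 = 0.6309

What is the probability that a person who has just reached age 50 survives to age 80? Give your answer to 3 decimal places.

0.442

30p50 = 0.9208 × 0.7613 × 0.6309.
= 0.442264.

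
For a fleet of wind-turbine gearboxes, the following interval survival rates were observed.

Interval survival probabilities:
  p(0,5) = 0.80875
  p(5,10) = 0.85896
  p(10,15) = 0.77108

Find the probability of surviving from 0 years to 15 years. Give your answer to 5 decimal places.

0.53566

Survival from 0 to 15 is the product of surviving each interval: 0.80875 × 0.85896 × 0.77108.
= 0.535657.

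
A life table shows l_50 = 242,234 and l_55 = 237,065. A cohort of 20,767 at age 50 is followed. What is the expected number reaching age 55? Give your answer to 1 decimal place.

The relevant probability is 237,065/242,234 = 0.978661.
Expected number = 20,767 × 0.978661 = 20323.9.

20323.9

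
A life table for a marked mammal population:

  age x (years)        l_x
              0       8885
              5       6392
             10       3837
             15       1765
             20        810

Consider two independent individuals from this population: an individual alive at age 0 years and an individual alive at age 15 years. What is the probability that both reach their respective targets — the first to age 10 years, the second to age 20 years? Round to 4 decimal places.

p₁ = l_10/l_0 = 3837/8885 = 0.431851; p₂ = l_20/l_15 = 810/1765 = 0.458924.
P(both) = p₁ × p₂ = 0.431851 × 0.458924 = 0.198187.

0.1982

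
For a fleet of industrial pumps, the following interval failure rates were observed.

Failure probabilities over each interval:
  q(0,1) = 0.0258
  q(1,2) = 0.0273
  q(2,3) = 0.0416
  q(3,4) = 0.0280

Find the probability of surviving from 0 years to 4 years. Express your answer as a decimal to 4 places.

Chaining the interval survival probabilities: (1 − 0.0258) × (1 − 0.0273) × (1 − 0.0416) × (1 − 0.0280).
= 0.9742 × 0.9727 × 0.9584 × 0.9720 = 0.882755.

0.8828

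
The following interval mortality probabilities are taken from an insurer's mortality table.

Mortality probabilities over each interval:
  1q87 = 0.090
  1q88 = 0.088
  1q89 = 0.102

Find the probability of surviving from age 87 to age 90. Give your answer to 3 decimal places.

0.745

The overall survival probability is (1 − 0.090) × (1 − 0.088) × (1 − 0.102).
= 0.910 × 0.912 × 0.898 = 0.745268.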